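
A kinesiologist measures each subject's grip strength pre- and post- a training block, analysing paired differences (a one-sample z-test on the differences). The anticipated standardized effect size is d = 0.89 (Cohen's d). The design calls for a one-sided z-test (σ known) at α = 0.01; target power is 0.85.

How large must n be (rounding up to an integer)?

n = 15

Set Φ(δ − 2.326) = 0.85; then δ − 2.326 = Φ⁻¹(0.85) = 1.036, giving δ = 3.363.
δ = d·√n ⇒ n = (δ/d)² = (3.363 / 0.89)² = 14.28.
Round up to the next whole unit.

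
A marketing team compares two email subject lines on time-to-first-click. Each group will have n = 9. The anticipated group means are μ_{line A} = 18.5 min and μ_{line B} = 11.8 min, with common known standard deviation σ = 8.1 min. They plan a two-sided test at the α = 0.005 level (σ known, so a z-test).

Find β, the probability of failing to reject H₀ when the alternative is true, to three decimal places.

β ≈ 0.854

Standardized effect: d = |μ_{line A} − μ_{line B}| / σ = |18.5 − 11.8| / 8.1 = 0.8272
Noncentrality parameter: δ = d·√(n/2) = 0.8272 × √(9/2) = 1.7547
Critical value for a two-sided test at α = 0.005: z_{α/2} = 2.807.
Power = Φ(δ − 2.807) + Φ(−δ − 2.807) = Φ(-1.052) + Φ(-4.562) = 0.1463 + 0.0000 = 0.1463.
Type II error: β = 1 − power = 1 − 0.1463 = 0.8537.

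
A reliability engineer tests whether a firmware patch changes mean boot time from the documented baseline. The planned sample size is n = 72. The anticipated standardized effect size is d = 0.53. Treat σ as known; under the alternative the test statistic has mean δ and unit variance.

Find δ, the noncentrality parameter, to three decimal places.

The noncentrality parameter scales effect size by the design's sample-size factor: δ = d·√n = 0.53 × √72 = 4.4972

δ ≈ 4.497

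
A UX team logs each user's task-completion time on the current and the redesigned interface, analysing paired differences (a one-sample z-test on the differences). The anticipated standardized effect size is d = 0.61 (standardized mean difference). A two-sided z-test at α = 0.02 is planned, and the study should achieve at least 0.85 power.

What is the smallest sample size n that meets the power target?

For power 0.85 need Φ(δ − z_{0.01}) = 0.85, so δ = z_{0.01} + z_{0.15} = 2.326 + 1.036 = 3.363.
(Ignoring the negligible lower-tail rejection probability gives the usual closed-form inversion.)
δ = d·√n ⇒ n = (δ/d)² = (3.363 / 0.61)² = 30.39.
Round up to the next whole unit.

n = 31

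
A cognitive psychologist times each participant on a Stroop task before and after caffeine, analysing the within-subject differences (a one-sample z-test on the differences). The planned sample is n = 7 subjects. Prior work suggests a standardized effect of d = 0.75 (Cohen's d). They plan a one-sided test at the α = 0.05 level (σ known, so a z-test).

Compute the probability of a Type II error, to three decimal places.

β ≈ 0.367

Noncentrality parameter: δ = d·√n = 0.75 × √7 = 1.9843
Critical value for a one-sided test at α = 0.05: z_α = 1.645.
Power = P(Z > 1.645 − δ) = Φ(0.339) = 0.6329.
Type II error: β = 1 − power = 1 − 0.6329 = 0.3671.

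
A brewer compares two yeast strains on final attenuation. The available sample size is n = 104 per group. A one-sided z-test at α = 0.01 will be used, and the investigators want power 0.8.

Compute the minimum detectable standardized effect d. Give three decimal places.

d ≈ 0.439

Required noncentrality: δ = z_{0.01} + z_{0.20} = 2.326 + 0.842 = 3.168.
δ = d·√(n/2) ⇒ d = δ/√(n/2) = 3.168/√(104/2) = 0.4393.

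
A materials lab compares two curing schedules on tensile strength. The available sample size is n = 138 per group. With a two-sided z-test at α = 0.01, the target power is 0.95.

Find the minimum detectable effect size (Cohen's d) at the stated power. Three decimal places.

d ≈ 0.508

Required noncentrality: δ = z_{0.005} + z_{0.05} = 2.576 + 1.645 = 4.221.
(The second rejection-region term Φ(−δ − z_{α/2}) is negligible and dropped.)
δ = d·√(n/2) ⇒ d = δ/√(n/2) = 4.221/√(138/2) = 0.5081.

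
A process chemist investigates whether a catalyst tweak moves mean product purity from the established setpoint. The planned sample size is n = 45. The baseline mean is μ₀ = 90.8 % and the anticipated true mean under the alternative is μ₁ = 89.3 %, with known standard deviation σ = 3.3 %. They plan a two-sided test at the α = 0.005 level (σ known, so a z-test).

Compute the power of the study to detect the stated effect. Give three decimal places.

Power ≈ 0.596

Standardized effect: d = |μ₁ − μ₀| / σ = |89.3 − 90.8| / 3.3 = 0.4545
Noncentrality parameter: δ = d·√n = 0.4545 × √45 = 3.0492
Critical value for a two-sided test at α = 0.005: z_{α/2} = 2.807.
Power = Φ(δ − 2.807) + Φ(−δ − 2.807) = Φ(0.242) + Φ(-5.856) = 0.5957 + 0.0000 = 0.5957.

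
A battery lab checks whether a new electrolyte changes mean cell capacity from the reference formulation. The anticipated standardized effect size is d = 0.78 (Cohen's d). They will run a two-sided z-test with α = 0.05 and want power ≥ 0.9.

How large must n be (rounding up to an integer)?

n = 18

For power 0.9 need Φ(δ − z_{0.025}) = 0.9, so δ = z_{0.025} + z_{0.10} = 1.960 + 1.282 = 3.242.
(The Φ(−δ − z_{α/2}) term is vanishingly small for δ > 0 and is dropped in the standard sample-size formula.)
δ = d·√n ⇒ n = (δ/d)² = (3.242 / 0.78)² = 17.27.
Rounding up, n = 18.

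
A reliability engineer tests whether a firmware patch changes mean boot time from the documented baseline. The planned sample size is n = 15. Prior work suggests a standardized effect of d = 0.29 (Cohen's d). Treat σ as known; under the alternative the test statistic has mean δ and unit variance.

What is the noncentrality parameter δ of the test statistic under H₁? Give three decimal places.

δ = d·√n = 0.29 × √15 = 1.1232

δ ≈ 1.123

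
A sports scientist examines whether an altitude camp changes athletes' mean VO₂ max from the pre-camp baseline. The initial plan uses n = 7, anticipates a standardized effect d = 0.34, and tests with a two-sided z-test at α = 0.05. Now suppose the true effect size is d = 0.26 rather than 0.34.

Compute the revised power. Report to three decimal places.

Power ≈ 0.106

With d = 0.26: δ = d·√n = 0.26 × √7 = 0.6879. Critical value z_{0.025} = 1.960.
Revised power = Φ(δ − 1.960) + Φ(−δ − 1.960) = Φ(-1.272) + Φ(-2.648) = 0.1017 + 0.0041 = 0.1057.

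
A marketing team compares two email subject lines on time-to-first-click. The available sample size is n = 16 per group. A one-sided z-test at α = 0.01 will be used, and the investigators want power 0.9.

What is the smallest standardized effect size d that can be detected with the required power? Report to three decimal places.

Required noncentrality: δ = z_{0.01} + z_{0.10} = 2.326 + 1.282 = 3.608.
δ = d·√(n/2) ⇒ d = δ/√(n/2) = 3.608/√(16/2) = 1.2756.

d ≈ 1.276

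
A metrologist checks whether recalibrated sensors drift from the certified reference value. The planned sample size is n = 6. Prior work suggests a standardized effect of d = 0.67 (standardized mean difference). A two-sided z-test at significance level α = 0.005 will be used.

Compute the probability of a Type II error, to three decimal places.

Noncentrality parameter: λ = d·√n = 0.67 × √6 = 1.6412
Critical value for a two-sided test at α = 0.005: z_{α/2} = 2.807.
Power = Φ(λ − 2.807) + Φ(−λ − 2.807) = Φ(-1.166) + Φ(-4.448) = 0.1218 + 0.0000 = 0.1218.
Type II error: β = 1 − power = 1 − 0.1218 = 0.8782.

β ≈ 0.878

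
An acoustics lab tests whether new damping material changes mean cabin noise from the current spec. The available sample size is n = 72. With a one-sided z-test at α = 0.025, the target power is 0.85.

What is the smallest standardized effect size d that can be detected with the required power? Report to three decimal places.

Required noncentrality: δ = z_{0.025} + z_{0.15} = 1.960 + 1.036 = 2.996.
δ = d·√n ⇒ d = δ/√n = 2.996/√72 = 0.3531.

d ≈ 0.353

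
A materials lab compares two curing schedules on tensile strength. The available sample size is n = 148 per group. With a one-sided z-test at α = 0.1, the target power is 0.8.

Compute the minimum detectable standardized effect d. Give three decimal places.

Required noncentrality: δ = z_{0.1} + z_{0.20} = 1.282 + 0.842 = 2.123.
δ = d·√(n/2) ⇒ d = δ/√(n/2) = 2.123/√(148/2) = 0.2468.

d ≈ 0.247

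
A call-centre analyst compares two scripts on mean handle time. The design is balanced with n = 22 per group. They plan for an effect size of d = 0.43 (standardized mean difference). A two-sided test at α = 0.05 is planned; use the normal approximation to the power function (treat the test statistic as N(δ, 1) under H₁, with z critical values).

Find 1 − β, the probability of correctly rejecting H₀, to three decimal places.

Noncentrality parameter: δ = d·√(n/2) = 0.43 × √(22/2) = 1.4261
Critical value for a two-sided test at α = 0.05: z_{α/2} = 1.960.
Power = Φ(δ − 1.960) + Φ(−δ − 1.960) = Φ(-0.534) + Φ(-3.386) = 0.2967 + 0.0004 = 0.2971.

Power ≈ 0.297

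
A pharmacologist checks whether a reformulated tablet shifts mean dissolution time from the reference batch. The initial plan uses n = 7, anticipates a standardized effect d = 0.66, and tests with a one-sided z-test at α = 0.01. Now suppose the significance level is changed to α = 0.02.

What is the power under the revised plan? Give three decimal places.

Power ≈ 0.379

δ = d·√n = 0.66 × √7 = 1.7462 (unchanged). New critical value: z_{0.02} = 2.054.
Revised power = P(Z > 2.054 − δ) = Φ(-0.308) = 0.3792.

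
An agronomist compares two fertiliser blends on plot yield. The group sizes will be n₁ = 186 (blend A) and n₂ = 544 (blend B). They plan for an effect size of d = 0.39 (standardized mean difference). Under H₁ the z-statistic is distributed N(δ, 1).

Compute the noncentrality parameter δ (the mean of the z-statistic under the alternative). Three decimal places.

δ ≈ 4.592

The noncentrality parameter scales effect size by the design's sample-size factor: δ = d / √(1/n₁ + 1/n₂) = 0.39 / √(1/186 + 1/544) = 4.5915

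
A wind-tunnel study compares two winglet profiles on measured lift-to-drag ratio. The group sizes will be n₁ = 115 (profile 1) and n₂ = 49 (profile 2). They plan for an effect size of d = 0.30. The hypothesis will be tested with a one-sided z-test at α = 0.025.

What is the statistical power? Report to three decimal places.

Noncentrality parameter: λ = d / √(1/n₁ + 1/n₂) = 0.30 / √(1/115 + 1/49) = 1.7585
One-sided α = 0.025 → critical value z_{0.025} = 1.960.
Power = P(Z > 1.960 − λ) = Φ(-0.201) = 0.4202.

Power ≈ 0.420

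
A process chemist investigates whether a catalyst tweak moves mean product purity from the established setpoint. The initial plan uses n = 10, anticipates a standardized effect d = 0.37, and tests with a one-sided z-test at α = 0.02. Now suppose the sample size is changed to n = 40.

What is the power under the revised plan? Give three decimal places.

Power ≈ 0.613

With n = 40: δ = d·√n = 0.37 × √40 = 2.3401. Critical value z_{0.02} = 2.054.
Revised power = P(Z > 2.054 − δ) = Φ(0.286) = 0.6127.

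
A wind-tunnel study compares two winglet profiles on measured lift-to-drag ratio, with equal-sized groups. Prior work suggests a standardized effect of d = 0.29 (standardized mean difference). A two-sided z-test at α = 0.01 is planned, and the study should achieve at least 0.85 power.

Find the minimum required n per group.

n = 311 per group

Set Φ(δ − 2.576) = 0.85; then δ − 2.576 = Φ⁻¹(0.85) = 1.036, giving δ = 3.612.
(Ignoring the negligible lower-tail rejection probability gives the usual closed-form inversion.)
δ = d·√(n/2) ⇒ n = 2(δ/d)² = 2 × (3.612 / 0.29)² = 310.31.
Round up to the next whole unit.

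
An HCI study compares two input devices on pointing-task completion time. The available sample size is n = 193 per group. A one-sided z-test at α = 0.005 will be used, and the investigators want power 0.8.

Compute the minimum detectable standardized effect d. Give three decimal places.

Required noncentrality: δ = z_{0.005} + z_{0.20} = 2.576 + 0.842 = 3.417.
δ = d·√(n/2) ⇒ d = δ/√(n/2) = 3.417/√(193/2) = 0.3479.

d ≈ 0.348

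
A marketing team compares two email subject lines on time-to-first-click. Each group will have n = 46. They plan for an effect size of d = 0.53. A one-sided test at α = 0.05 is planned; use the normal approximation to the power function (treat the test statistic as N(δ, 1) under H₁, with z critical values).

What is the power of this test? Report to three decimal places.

Power ≈ 0.815

Noncentrality parameter: δ = d·√(n/2) = 0.53 × √(46/2) = 2.5418
One-sided α = 0.05 → critical value z_{0.05} = 1.645.
Power = Φ(δ − 1.645) = Φ(0.897) = 0.8151.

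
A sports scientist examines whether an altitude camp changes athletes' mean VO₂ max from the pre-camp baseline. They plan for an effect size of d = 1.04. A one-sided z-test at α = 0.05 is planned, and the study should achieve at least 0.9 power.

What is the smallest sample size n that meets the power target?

n = 8

For power 0.9 need Φ(δ − z_{0.05}) = 0.9, so δ = z_{0.05} + z_{0.10} = 1.645 + 1.282 = 2.926.
δ = d·√n ⇒ n = (δ/d)² = (2.926 / 1.04)² = 7.92.
Round up to the next whole unit.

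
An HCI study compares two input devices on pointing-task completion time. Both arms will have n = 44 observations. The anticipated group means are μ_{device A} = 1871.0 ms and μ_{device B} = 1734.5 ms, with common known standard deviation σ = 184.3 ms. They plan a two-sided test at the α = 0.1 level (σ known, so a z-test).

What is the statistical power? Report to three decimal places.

Power ≈ 0.966

Standardized effect: d = |μ_{device A} − μ_{device B}| / σ = |1871.0 − 1734.5| / 184.3 = 0.7406
Noncentrality parameter: δ = d·√(n/2) = 0.7406 × √(44/2) = 3.4739
Two-sided α = 0.1 → critical value z_{0.05} = 1.645.
Power = Φ(δ − 1.645) + Φ(−δ − 1.645) = Φ(1.829) + Φ(-5.119) = 0.9663 + 0.0000 = 0.9663.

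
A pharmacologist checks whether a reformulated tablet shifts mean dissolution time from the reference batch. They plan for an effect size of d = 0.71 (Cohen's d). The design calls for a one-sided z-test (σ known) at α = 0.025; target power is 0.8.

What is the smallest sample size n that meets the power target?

Set Φ(δ − 1.960) = 0.8; then δ − 1.960 = Φ⁻¹(0.8) = 0.842, giving δ = 2.802.
δ = d·√n ⇒ n = (δ/d)² = (2.802 / 0.71)² = 15.57.
Rounding up, n = 16.

n = 16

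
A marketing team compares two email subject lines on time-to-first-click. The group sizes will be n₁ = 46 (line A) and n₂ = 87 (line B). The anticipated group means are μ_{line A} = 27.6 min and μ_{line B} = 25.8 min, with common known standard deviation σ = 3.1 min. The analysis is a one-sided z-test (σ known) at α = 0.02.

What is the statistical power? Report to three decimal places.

Power ≈ 0.871

Standardized effect: d = |μ_{line A} − μ_{line B}| / σ = |27.6 − 25.8| / 3.1 = 0.5806
Noncentrality parameter: δ = d / √(1/n₁ + 1/n₂) = 0.5806 / √(1/46 + 1/87) = 3.1851
Critical value for a one-sided test at α = 0.02: z_α = 2.054.
Power = Φ(δ − 2.054) = Φ(1.131) = 0.8710.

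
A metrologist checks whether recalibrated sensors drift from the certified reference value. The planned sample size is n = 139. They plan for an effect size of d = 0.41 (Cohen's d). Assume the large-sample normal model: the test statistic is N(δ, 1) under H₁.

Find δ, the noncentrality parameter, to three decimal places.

δ ≈ 4.834

The noncentrality parameter scales effect size by the design's sample-size factor: δ = d·√n = 0.41 × √139 = 4.8338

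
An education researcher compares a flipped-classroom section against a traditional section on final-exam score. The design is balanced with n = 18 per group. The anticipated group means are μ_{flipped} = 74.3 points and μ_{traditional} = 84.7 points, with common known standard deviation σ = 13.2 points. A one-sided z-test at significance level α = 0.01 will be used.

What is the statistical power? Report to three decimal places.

Standardized effect: d = |μ_{flipped} − μ_{traditional}| / σ = |74.3 − 84.7| / 13.2 = 0.7879
Noncentrality parameter: δ = d·√(n/2) = 0.7879 × √(18/2) = 2.3636
One-sided α = 0.01 → critical value z_{0.01} = 2.326.
Power = P(Z > 2.326 − δ) = Φ(0.037) = 0.5149.

Power ≈ 0.515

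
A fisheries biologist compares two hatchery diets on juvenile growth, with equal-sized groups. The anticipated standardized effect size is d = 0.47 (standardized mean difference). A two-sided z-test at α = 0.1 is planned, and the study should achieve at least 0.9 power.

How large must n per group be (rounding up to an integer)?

Set Φ(δ − 1.645) = 0.9; then δ − 1.645 = Φ⁻¹(0.9) = 1.282, giving δ = 2.926.
(For δ > 0 the lower-tail rejection region contributes negligibly to power, so the one-term inversion is standard.)
δ = d·√(n/2) ⇒ n = 2(δ/d)² = 2 × (2.926 / 0.47)² = 77.54.
Round up to the next whole unit.

n = 78 per group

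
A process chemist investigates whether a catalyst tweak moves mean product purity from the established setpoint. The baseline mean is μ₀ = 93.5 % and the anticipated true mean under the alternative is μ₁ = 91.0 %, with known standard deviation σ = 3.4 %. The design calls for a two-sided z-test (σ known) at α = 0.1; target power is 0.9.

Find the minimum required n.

n = 16

Standardized effect: d = |μ₁ − μ₀| / σ = |91.0 − 93.5| / 3.4 = 0.7353
For power 0.9 need Φ(δ − z_{0.05}) = 0.9, so δ = z_{0.05} + z_{0.10} = 1.645 + 1.282 = 2.926.
(Ignoring the negligible lower-tail rejection probability gives the usual closed-form inversion.)
δ = d·√n ⇒ n = (δ/d)² = (2.926 / 0.7353)² = 15.84.
Rounding up, n = 16.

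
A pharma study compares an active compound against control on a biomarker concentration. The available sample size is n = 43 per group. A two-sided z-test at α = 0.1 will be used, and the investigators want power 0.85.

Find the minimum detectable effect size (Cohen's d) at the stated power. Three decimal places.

Required noncentrality: δ = z_{0.05} + z_{0.15} = 1.645 + 1.036 = 2.681.
(Lower-tail contribution to power is negligible for δ > 0.)
δ = d·√(n/2) ⇒ d = δ/√(n/2) = 2.681/√(43/2) = 0.5783.

d ≈ 0.578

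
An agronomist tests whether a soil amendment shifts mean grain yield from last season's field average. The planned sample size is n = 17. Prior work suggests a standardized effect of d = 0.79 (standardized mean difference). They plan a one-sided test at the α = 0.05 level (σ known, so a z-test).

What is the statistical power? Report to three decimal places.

Noncentrality parameter: δ = d·√n = 0.79 × √17 = 3.2573
Critical value for a one-sided test at α = 0.05: z_α = 1.645.
Power = Φ(δ − 1.645) = Φ(1.612) = 0.9466.

Power ≈ 0.947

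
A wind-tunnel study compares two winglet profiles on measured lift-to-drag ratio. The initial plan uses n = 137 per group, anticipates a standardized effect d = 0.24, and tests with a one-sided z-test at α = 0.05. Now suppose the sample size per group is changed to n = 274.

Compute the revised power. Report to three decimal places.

Power ≈ 0.878

With n = 274 per group: δ = d·√(n/2) = 0.24 × √(274/2) = 2.8091. Critical value z_{0.05} = 1.645.
Revised power = P(Z > 1.645 − δ) = Φ(1.164) = 0.8778.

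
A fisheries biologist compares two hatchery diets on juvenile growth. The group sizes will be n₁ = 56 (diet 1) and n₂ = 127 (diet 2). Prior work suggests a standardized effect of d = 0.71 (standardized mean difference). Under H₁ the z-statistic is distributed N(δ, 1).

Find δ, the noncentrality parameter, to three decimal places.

The noncentrality parameter scales effect size by the design's sample-size factor: δ = d / √(1/n₁ + 1/n₂) = 0.71 / √(1/56 + 1/127) = 4.4262

δ ≈ 4.426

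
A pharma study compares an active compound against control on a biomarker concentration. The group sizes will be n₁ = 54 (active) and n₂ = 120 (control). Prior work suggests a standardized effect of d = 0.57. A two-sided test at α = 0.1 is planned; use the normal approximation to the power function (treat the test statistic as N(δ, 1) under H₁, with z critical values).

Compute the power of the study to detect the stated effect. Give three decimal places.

Noncentrality parameter: δ = d / √(1/n₁ + 1/n₂) = 0.57 / √(1/54 + 1/120) = 3.4785
Two-sided α = 0.1 → critical value z_{0.05} = 1.645.
Power = Φ(δ − 1.645) + Φ(−δ − 1.645) = Φ(1.834) + Φ(-5.123) = 0.9666 + 0.0000 = 0.9666.

Power ≈ 0.967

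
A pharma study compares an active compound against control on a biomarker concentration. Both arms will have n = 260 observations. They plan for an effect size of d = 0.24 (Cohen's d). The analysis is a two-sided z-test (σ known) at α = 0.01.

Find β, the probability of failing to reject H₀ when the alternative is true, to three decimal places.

Noncentrality parameter: δ = d·√(n/2) = 0.24 × √(260/2) = 2.7364
Two-sided α = 0.01 → critical value z_{0.005} = 2.576.
Power = Φ(δ − 2.576) + Φ(−δ − 2.576) = Φ(0.161) + Φ(-5.312) = 0.5638 + 0.0000 = 0.5638.
Type II error: β = 1 − power = 1 − 0.5638 = 0.4362.

β ≈ 0.436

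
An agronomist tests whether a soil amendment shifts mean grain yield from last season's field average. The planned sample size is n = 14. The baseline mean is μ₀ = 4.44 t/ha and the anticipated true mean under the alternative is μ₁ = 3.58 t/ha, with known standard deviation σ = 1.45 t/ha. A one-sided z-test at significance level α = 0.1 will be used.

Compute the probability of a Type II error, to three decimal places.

Standardized effect: d = |μ₁ − μ₀| / σ = |3.58 − 4.44| / 1.45 = 0.5931
Noncentrality parameter: δ = d·√n = 0.5931 × √14 = 2.2192
Critical value for a one-sided test at α = 0.1: z_α = 1.282.
Power = P(Z > 1.282 − δ) = Φ(0.938) = 0.8258.
Type II error: β = 1 − power = 1 − 0.8258 = 0.1742.

β ≈ 0.174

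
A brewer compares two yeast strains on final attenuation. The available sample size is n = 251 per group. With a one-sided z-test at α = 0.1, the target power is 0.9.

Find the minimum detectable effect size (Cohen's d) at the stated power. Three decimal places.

Need Φ(δ − 1.282) = 0.9, so δ = 1.282 + 1.282 = 2.563.
δ = d·√(n/2) ⇒ d = δ/√(n/2) = 2.563/√(251/2) = 0.2288.

d ≈ 0.229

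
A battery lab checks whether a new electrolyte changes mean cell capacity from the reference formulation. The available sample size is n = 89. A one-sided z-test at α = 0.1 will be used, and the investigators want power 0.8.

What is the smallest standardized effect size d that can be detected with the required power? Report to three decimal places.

Need Φ(δ − 1.282) = 0.8, so δ = 1.282 + 0.842 = 2.123.
δ = d·√n ⇒ d = δ/√n = 2.123/√89 = 0.2251.

d ≈ 0.225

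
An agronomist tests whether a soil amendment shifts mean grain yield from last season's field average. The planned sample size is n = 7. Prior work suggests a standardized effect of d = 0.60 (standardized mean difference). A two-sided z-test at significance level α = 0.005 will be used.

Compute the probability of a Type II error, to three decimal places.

Noncentrality parameter: δ = d·√n = 0.60 × √7 = 1.5875
Two-sided α = 0.005 → critical value z_{0.0025} = 2.807.
Power = Φ(δ − 2.807) + Φ(−δ − 2.807) = Φ(-1.220) + Φ(-4.394) = 0.1113 + 0.0000 = 0.1113.
Type II error: β = 1 − power = 1 − 0.1113 = 0.8887.

β ≈ 0.889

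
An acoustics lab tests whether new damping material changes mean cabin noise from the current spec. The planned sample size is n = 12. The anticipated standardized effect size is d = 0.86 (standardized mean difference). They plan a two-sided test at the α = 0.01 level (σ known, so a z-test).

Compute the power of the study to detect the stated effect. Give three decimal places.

Noncentrality parameter: δ = d·√n = 0.86 × √12 = 2.9791
Two-sided α = 0.01 → critical value z_{0.005} = 2.576.
Power = Φ(δ − 2.576) + Φ(−δ − 2.576) = Φ(0.403) + Φ(-5.555) = 0.6566 + 0.0000 = 0.6566.

Power ≈ 0.657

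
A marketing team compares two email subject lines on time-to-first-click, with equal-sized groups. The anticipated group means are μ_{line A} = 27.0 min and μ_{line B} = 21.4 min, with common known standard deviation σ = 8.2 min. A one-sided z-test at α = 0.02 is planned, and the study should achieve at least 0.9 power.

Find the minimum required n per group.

Standardized effect: d = |μ_{line A} − μ_{line B}| / σ = |27.0 − 21.4| / 8.2 = 0.6829
Set Φ(δ − 2.054) = 0.9; then δ − 2.054 = Φ⁻¹(0.9) = 1.282, giving δ = 3.335.
δ = d·√(n/2) ⇒ n = 2(δ/d)² = 2 × (3.335 / 0.6829)² = 47.70.
Round up to the next whole unit.

n = 48 per group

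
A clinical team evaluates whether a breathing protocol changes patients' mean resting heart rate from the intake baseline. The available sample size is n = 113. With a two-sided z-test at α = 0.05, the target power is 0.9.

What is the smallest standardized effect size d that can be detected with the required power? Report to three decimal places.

d ≈ 0.305

Need Φ(δ − 1.960) = 0.9, so δ = 1.960 + 1.282 = 3.242.
(Lower-tail contribution to power is negligible for δ > 0.)
δ = d·√n ⇒ d = δ/√n = 3.242/√113 = 0.3049.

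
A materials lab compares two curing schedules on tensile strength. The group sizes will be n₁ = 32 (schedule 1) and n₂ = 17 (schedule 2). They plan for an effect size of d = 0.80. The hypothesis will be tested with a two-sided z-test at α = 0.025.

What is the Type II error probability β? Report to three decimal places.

Noncentrality parameter: δ = d / √(1/n₁ + 1/n₂) = 0.80 / √(1/32 + 1/17) = 2.6656
Two-sided α = 0.025 → critical value z_{0.0125} = 2.241.
Power = Φ(δ − 2.241) + Φ(−δ − 2.241) = Φ(0.424) + Φ(-4.907) = 0.6643 + 0.0000 = 0.6643.
Type II error: β = 1 − power = 1 − 0.6643 = 0.3357.

β ≈ 0.336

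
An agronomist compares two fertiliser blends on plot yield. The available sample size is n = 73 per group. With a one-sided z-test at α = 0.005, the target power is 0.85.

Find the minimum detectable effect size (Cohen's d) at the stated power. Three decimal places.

Need Φ(δ − 2.576) = 0.85, so δ = 2.576 + 1.036 = 3.612.
δ = d·√(n/2) ⇒ d = δ/√(n/2) = 3.612/√(73/2) = 0.5979.

d ≈ 0.598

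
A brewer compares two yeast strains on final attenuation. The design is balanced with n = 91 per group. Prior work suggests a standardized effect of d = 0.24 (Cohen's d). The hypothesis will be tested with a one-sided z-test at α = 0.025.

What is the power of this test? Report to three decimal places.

Noncentrality parameter: λ = d·√(n/2) = 0.24 × √(91/2) = 1.6189
One-sided α = 0.025 → critical value z_{0.025} = 1.960.
Power = P(Z > 1.960 − λ) = Φ(-0.341) = 0.3665.

Power ≈ 0.367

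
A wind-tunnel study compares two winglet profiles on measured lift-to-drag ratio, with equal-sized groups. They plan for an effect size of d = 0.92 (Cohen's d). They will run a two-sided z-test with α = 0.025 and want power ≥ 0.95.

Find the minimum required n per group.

n = 36 per group

Set Φ(δ − 2.241) = 0.95; then δ − 2.241 = Φ⁻¹(0.95) = 1.645, giving δ = 3.886.
(The Φ(−δ − z_{α/2}) term is vanishingly small for δ > 0 and is dropped in the standard sample-size formula.)
δ = d·√(n/2) ⇒ n = 2(δ/d)² = 2 × (3.886 / 0.92)² = 35.69.
Round up to the next whole unit.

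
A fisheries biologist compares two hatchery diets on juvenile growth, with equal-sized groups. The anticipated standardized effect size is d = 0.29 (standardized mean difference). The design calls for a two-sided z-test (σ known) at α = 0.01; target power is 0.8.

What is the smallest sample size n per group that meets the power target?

n = 278 per group

Set Φ(δ − 2.576) = 0.8; then δ − 2.576 = Φ⁻¹(0.8) = 0.842, giving δ = 3.417.
(For δ > 0 the lower-tail rejection region contributes negligibly to power, so the one-term inversion is standard.)
δ = d·√(n/2) ⇒ n = 2(δ/d)² = 2 × (3.417 / 0.29)² = 277.74.
Rounding up, n = 278 per group.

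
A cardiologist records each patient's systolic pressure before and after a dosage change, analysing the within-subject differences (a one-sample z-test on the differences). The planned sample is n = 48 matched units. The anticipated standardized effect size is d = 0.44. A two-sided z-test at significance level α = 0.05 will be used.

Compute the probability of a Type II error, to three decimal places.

β ≈ 0.138

Noncentrality parameter: δ = d·√n = 0.44 × √48 = 3.0484
Two-sided α = 0.05 → critical value z_{0.025} = 1.960.
Power = Φ(δ − 1.960) + Φ(−δ − 1.960) = Φ(1.088) + Φ(-5.008) = 0.8618 + 0.0000 = 0.8618.
Type II error: β = 1 − power = 1 − 0.8618 = 0.1382.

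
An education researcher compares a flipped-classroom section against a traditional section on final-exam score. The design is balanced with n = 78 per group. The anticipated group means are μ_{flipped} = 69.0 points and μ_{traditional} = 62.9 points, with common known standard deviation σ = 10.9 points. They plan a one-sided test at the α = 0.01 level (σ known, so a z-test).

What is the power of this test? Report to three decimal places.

Standardized effect: d = |μ_{flipped} − μ_{traditional}| / σ = |69.0 − 62.9| / 10.9 = 0.5596
Noncentrality parameter: λ = d·√(n/2) = 0.5596 × √(78/2) = 3.4949
Critical value for a one-sided test at α = 0.01: z_α = 2.326.
Power = Φ(λ − 2.326) = Φ(1.169) = 0.8787.

Power ≈ 0.879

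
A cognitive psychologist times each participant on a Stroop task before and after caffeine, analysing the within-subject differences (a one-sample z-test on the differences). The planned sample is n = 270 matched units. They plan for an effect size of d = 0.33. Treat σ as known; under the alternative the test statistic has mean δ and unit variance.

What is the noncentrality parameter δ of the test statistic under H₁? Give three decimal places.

δ ≈ 5.422

δ = d·√n = 0.33 × √270 = 5.4225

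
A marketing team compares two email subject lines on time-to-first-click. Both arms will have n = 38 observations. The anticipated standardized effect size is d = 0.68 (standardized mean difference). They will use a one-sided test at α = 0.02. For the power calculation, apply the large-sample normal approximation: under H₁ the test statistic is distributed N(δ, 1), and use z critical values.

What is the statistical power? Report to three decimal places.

Noncentrality parameter: λ = d·√(n/2) = 0.68 × √(38/2) = 2.9641
Critical value for a one-sided test at α = 0.02: z_α = 2.054.
Power = Φ(λ − 2.054) = Φ(0.910) = 0.8187.

Power ≈ 0.819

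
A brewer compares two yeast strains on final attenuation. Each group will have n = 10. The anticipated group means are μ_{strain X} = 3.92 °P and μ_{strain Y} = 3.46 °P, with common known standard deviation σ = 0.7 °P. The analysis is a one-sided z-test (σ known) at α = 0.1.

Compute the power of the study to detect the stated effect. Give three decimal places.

Power ≈ 0.575

Standardized effect: d = |μ_{strain X} − μ_{strain Y}| / σ = |3.92 − 3.46| / 0.7 = 0.6571
Noncentrality parameter: λ = d·√(n/2) = 0.6571 × √(10/2) = 1.4694
One-sided α = 0.1 → critical value z_{0.1} = 1.282.
Power = P(Z > 1.282 − λ) = Φ(0.188) = 0.5745.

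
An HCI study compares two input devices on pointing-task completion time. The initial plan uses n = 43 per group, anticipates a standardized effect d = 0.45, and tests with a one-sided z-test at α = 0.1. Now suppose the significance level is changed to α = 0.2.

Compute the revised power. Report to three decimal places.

Power ≈ 0.893

δ = d·√(n/2) = 0.45 × √(43/2) = 2.0866 (unchanged). New critical value: z_{0.2} = 0.842.
Revised power = P(Z > 0.842 − δ) = Φ(1.245) = 0.8934.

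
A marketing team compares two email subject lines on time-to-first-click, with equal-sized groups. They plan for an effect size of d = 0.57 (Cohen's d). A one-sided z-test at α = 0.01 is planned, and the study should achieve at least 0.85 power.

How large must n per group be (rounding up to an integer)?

n = 70 per group

Set Φ(δ − 2.326) = 0.85; then δ − 2.326 = Φ⁻¹(0.85) = 1.036, giving δ = 3.363.
δ = d·√(n/2) ⇒ n = 2(δ/d)² = 2 × (3.363 / 0.57)² = 69.61.
Round up to the next whole unit.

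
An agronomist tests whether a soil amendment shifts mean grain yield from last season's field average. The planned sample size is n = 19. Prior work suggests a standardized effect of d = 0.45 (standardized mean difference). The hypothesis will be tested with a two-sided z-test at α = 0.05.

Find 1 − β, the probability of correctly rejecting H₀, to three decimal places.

Power ≈ 0.501

Noncentrality parameter: δ = d·√n = 0.45 × √19 = 1.9615
Critical value for a two-sided test at α = 0.05: z_{α/2} = 1.960.
Power = Φ(δ − 1.960) + Φ(−δ − 1.960) = Φ(0.002) + Φ(-3.921) = 0.5006 + 0.0000 = 0.5007.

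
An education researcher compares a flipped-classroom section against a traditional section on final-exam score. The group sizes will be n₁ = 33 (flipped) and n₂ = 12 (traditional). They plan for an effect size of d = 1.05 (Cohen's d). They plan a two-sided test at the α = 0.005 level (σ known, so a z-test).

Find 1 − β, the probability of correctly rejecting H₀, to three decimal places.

Noncentrality parameter: δ = d / √(1/n₁ + 1/n₂) = 1.05 / √(1/33 + 1/12) = 3.1148
Two-sided α = 0.005 → critical value z_{0.0025} = 2.807.
Power = Φ(δ − 2.807) + Φ(−δ − 2.807) = Φ(0.308) + Φ(-5.922) = 0.6209 + 0.0000 = 0.6209.

Power ≈ 0.621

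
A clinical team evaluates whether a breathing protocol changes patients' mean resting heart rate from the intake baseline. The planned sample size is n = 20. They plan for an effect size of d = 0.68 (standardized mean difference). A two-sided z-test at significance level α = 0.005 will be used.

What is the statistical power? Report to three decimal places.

Power ≈ 0.593

Noncentrality parameter: λ = d·√n = 0.68 × √20 = 3.0411
Two-sided α = 0.005 → critical value z_{0.0025} = 2.807.
Power = Φ(λ − 2.807) + Φ(−λ − 2.807) = Φ(0.234) + Φ(-5.848) = 0.5925 + 0.0000 = 0.5925.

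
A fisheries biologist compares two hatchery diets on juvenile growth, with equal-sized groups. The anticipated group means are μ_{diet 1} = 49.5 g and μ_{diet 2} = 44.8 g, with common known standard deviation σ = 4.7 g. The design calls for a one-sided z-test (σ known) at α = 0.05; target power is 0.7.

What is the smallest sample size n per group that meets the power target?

Standardized effect: d = |μ_{diet 1} − μ_{diet 2}| / σ = |49.5 − 44.8| / 4.7 = 1.0000
Set Φ(δ − 1.645) = 0.7; then δ − 1.645 = Φ⁻¹(0.7) = 0.524, giving δ = 2.169.
δ = d·√(n/2) ⇒ n = 2(δ/d)² = 2 × (2.169 / 1.0000)² = 9.41.
Round up to the next whole unit.

n = 10 per group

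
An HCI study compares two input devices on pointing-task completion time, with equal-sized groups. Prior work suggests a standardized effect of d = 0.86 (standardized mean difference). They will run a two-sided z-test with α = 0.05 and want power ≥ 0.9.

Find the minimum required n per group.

For power 0.9 need Φ(δ − z_{0.025}) = 0.9, so δ = z_{0.025} + z_{0.10} = 1.960 + 1.282 = 3.242.
(The Φ(−δ − z_{α/2}) term is vanishingly small for δ > 0 and is dropped in the standard sample-size formula.)
δ = d·√(n/2) ⇒ n = 2(δ/d)² = 2 × (3.242 / 0.86)² = 28.41.
Rounding up, n = 29 per group.

n = 29 per group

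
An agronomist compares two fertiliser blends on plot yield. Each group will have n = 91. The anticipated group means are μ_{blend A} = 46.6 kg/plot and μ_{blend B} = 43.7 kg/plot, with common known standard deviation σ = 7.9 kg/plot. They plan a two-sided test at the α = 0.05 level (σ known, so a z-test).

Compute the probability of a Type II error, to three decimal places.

Standardized effect: d = |μ_{blend A} − μ_{blend B}| / σ = |46.6 − 43.7| / 7.9 = 0.3671
Noncentrality parameter: λ = d·√(n/2) = 0.3671 × √(91/2) = 2.4761
Critical value for a two-sided test at α = 0.05: z_{α/2} = 1.960.
Power = Φ(λ − 1.960) + Φ(−λ − 1.960) = Φ(0.516) + Φ(-4.436) = 0.6971 + 0.0000 = 0.6971.
Type II error: β = 1 − power = 1 − 0.6971 = 0.3029.

β ≈ 0.303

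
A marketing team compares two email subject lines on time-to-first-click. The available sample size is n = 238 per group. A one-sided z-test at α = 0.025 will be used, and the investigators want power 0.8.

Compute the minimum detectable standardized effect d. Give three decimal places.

Need Φ(δ − 1.960) = 0.8, so δ = 1.960 + 0.842 = 2.802.
δ = d·√(n/2) ⇒ d = δ/√(n/2) = 2.802/√(238/2) = 0.2568.

d ≈ 0.257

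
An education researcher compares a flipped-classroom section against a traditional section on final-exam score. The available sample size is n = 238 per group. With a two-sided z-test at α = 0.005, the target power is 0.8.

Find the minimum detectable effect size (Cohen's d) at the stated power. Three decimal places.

d ≈ 0.334

Required noncentrality: δ = z_{0.0025} + z_{0.20} = 2.807 + 0.842 = 3.649.
(Lower-tail contribution to power is negligible for δ > 0.)
δ = d·√(n/2) ⇒ d = δ/√(n/2) = 3.649/√(238/2) = 0.3345.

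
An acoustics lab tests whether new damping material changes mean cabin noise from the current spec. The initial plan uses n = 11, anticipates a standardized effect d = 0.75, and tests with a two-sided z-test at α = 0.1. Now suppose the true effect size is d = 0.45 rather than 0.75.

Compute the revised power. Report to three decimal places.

Power ≈ 0.440

With d = 0.45: δ = d·√n = 0.45 × √11 = 1.4925. Critical value z_{0.05} = 1.645.
Revised power = Φ(δ − 1.645) + Φ(−δ − 1.645) = Φ(-0.152) + Φ(-3.137) = 0.4394 + 0.0009 = 0.4403.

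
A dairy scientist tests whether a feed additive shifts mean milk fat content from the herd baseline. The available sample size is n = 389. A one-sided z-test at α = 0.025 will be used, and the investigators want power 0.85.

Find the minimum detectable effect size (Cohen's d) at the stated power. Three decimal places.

Need Φ(δ − 1.960) = 0.85, so δ = 1.960 + 1.036 = 2.996.
δ = d·√n ⇒ d = δ/√n = 2.996/√389 = 0.1519.

d ≈ 0.152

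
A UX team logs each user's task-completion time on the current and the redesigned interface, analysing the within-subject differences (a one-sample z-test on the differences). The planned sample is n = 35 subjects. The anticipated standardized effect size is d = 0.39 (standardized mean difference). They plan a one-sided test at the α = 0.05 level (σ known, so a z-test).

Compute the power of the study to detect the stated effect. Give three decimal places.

Noncentrality parameter: δ = d·√n = 0.39 × √35 = 2.3073
One-sided α = 0.05 → critical value z_{0.05} = 1.645.
Power = P(Z > 1.645 − δ) = Φ(0.662) = 0.7461.

Power ≈ 0.746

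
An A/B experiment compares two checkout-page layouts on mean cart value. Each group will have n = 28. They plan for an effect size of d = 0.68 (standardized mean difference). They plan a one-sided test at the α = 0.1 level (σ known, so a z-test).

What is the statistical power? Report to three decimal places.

Noncentrality parameter: δ = d·√(n/2) = 0.68 × √(28/2) = 2.5443
Critical value for a one-sided test at α = 0.1: z_α = 1.282.
Power = Φ(δ − 1.282) = Φ(1.263) = 0.8967.

Power ≈ 0.897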